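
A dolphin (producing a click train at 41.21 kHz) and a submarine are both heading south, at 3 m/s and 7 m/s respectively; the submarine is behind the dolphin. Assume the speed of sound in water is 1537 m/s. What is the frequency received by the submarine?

The submarine is behind, so the dolphin is moving away from it while the submarine is moving toward the dolphin.
General Doppler shift: f' = f · (v + v_o)/(v + v_s).
f' = 41.21 × (1537 + 7)/(1537 + 3) = 41.21 × 1544/1540 ≈ 41.3 kHz.

41.3 kHz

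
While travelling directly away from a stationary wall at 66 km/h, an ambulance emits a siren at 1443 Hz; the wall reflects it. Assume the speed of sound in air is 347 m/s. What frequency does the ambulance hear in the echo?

1298 Hz

66 km/h = 18.33 m/s.
The wall receives the sound from a moving source: f₁ = f₀ · v/(v + v_e) = 1443 × 347/365.33 ≈ 1371 Hz.
On the return leg the ambulance is a moving observer: f₂ = f₁ · (v − v_e)/v = 1371 × 328.67/347 ≈ 1298 Hz.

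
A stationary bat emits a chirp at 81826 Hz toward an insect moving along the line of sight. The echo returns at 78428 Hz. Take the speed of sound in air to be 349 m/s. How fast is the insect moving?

Double Doppler shift off a moving reflector: f₂ = f₀ · (v + u)/(v − u) (u > 0 toward emitter).
Rearranging, u = v · (f₂ − f₀)/(f₂ + f₀) = 349 × -3398/160254 ≈ -7.4 m/s.
So the insect is moving at 7.4 m/s away from the emitter.

7.4 m/s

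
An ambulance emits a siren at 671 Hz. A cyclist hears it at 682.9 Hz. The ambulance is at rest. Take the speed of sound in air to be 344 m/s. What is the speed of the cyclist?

f' > f, so the cyclist is approaching.
f' = f · (v + v_o)/v ⇒ v_o = v · |f'/f − 1|.
v_o = 344 × |682.9/671 − 1| = 344 × 0.01773 ≈ 6.1 m/s.

6.1 m/s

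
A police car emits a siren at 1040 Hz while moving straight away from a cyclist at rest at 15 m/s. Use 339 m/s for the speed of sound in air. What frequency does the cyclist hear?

996 Hz

Moving source, stationary observer: f' = f · v/(v + v_s) since the source is receding.
f' = 1040 × 339/(339 + 15) = 1040 × 339/354 ≈ 996 Hz.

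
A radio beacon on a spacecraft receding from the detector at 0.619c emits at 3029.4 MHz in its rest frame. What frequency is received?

Relativistic Doppler for frequency: f' = f₀ · √((1 − β)/(1 + β)).
f' = 3029.4 × √(0.3810/1.6190) = 3029.4 × 0.48511 ≈ 1469.6 MHz.

1469.6 MHz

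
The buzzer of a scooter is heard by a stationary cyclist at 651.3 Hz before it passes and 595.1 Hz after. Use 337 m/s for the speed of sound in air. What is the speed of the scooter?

f₁/f₂ = (v + v_s)/(v − v_s), so v_s = v · (f₁ − f₂)/(f₁ + f₂).
v_s = 337 × (651.3 − 595.1)/(651.3 + 595.1) = 337 × 56.2/1246.4 ≈ 15.2 m/s.

15.2 m/s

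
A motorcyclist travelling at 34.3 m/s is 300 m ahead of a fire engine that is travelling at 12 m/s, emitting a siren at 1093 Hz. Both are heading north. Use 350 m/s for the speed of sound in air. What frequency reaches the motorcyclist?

The motorcyclist is ahead, so the fire engine is moving toward it while the motorcyclist is moving away from the fire engine.
General Doppler shift: f' = f · (v − v_o)/(v − v_s).
f' = 1093 × (350 − 34.3)/(350 − 12) = 1093 × 315.7/338 ≈ 1021 Hz.

1021 Hz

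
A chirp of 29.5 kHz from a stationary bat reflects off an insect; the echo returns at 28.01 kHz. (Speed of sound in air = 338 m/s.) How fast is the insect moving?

Double Doppler shift off a moving reflector: f₂ = f₀ · (v + u)/(v − u) (u > 0 toward emitter).
Rearranging, u = v · (f₂ − f₀)/(f₂ + f₀) = 338 × -1.49/57.51 ≈ -8.8 m/s.
So the insect is moving at 8.8 m/s away from the emitter.

8.8 m/s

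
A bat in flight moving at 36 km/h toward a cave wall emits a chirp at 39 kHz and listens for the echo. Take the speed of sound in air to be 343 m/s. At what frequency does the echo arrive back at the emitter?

41.3 kHz

36 km/h = 10 m/s.
The cave wall receives the sound from a moving source: f₁ = f₀ · v/(v − v_e) = 39 × 343/333 ≈ 40.2 kHz.
On the return leg the bat in flight is a moving observer: f₂ = f₁ · (v + v_e)/v = 40.2 × 353/343 ≈ 41.3 kHz.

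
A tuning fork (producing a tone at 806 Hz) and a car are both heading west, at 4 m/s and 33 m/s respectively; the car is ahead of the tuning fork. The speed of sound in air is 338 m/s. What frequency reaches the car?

The car is ahead, so the tuning fork is moving toward it while the car is moving away from the tuning fork.
General Doppler shift: f' = f · (v − v_o)/(v − v_s).
f' = 806 × (338 − 33)/(338 − 4) = 806 × 305/334 ≈ 736 Hz.

736 Hz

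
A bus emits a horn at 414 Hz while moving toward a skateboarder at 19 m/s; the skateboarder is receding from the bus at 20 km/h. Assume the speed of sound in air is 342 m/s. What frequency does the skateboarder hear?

20 km/h = 5.556 m/s.
Both move, so f' = f · (v − v_o)/(v − v_s).
f' = 414 × (342 − 5.556)/(342 − 19) = 414 × 336.44/323 ≈ 431 Hz.

431 Hz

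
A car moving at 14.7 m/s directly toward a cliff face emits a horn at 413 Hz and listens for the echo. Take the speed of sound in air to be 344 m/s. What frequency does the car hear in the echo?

The cliff face receives the sound from a moving source: f₁ = f₀ · v/(v − v_e) = 413 × 344/329.3 ≈ 431 Hz.
On the return leg the car is a moving observer: f₂ = f₁ · (v + v_e)/v = 431 × 358.7/344 ≈ 450 Hz.

450 Hz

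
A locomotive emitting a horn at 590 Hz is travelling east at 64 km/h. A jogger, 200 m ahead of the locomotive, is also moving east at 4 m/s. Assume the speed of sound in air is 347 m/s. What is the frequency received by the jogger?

64 km/h = 17.78 m/s.
The jogger is ahead, so the locomotive is moving toward it while the jogger is moving away from the locomotive.
With source approaching and observer receding, f' = f · (v − v_o)/(v − v_s).
f' = 590 × (347 − 4)/(347 − 17.78) = 590 × 343/329.22 ≈ 615 Hz.

615 Hz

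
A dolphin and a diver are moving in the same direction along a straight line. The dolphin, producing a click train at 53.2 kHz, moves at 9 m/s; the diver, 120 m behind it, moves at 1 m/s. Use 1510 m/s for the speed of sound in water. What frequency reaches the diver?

The diver is behind, so the dolphin is moving away from it while the diver is moving toward the dolphin.
General Doppler shift: f' = f · (v + v_o)/(v + v_s).
f' = 53.2 × (1510 + 1)/(1510 + 9) = 53.2 × 1511/1519 ≈ 52.9 kHz.

52.9 kHz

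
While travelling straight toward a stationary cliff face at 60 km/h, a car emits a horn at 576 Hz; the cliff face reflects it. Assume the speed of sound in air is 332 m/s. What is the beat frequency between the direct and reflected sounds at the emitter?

61 Hz

60 km/h = 16.67 m/s.
The cliff face receives the sound from a moving source: f₁ = f₀ · v/(v − v_e) = 576 × 332/315.33 ≈ 606.4 Hz.
On the return leg the car is a moving observer: f₂ = f₁ · (v + v_e)/v = 606.4 × 348.67/332 ≈ 636.9 Hz.
Beat against the emitted tone: |f₂ − f₀| = 2v_e·f₀/(v − v_e) = 2 × 16.67 × 576/315.33 ≈ 61 Hz.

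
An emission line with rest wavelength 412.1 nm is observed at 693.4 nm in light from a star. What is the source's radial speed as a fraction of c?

0.478c

λ'/λ₀ = 1.6826 > 1 (redshift), so the source is receding.
λ'/λ₀ = √((1 + β)/(1 − β)) for a receding source ⇒ β = (r² − 1)/(r² + 1) with r = λ'/λ₀.
β = (2.8311 − 1)/(2.8311 + 1) ≈ 0.478.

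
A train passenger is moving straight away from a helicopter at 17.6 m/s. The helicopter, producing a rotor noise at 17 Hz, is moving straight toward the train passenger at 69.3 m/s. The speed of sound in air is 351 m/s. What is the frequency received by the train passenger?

20.1 Hz

Both move, so f' = f · (v − v_o)/(v − v_s).
f' = 17 × (351 − 17.6)/(351 − 69.3) = 17 × 333.4/281.7 ≈ 20.1 Hz.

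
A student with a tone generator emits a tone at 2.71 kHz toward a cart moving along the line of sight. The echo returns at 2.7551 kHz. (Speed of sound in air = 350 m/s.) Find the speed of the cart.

Double Doppler shift off a moving reflector: f₂ = f₀ · (v + u)/(v − u) (u > 0 toward emitter).
Rearranging, u = v · (f₂ − f₀)/(f₂ + f₀) = 350 × 0.0451/5.4651 ≈ 2.89 m/s.
So the cart is moving at 2.89 m/s toward the emitter.

2.89 m/s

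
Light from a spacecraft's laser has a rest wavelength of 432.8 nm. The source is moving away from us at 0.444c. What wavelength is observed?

697.5 nm

Relativistic Doppler for wavelength: λ' = λ₀ · √((1 + β)/(1 − β)).
λ' = 432.8 × √(1.4440/0.5560) = 432.8 × 1.61156 ≈ 697.5 nm.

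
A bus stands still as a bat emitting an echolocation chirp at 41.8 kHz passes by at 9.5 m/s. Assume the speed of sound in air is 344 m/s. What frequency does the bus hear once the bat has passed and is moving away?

40.7 kHz

Receding: f₂ = f · v/(v + v_s) = 41.8 × 344/353.5 ≈ 40.7 kHz.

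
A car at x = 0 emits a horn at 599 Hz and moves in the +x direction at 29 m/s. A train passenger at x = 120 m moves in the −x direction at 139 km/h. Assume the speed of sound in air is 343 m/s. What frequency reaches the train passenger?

728 Hz

139 km/h = 38.61 m/s.
The observer lies on the +x side, so the source is heading toward the observer and the observer is heading toward the source.
Both move, so f' = f · (v + v_o)/(v − v_s).
f' = 599 × (343 + 38.61)/(343 − 29) = 599 × 381.61/314 ≈ 728 Hz.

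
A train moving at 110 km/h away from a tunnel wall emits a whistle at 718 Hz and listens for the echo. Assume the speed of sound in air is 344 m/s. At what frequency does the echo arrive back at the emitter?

601 Hz

110 km/h = 30.56 m/s.
The tunnel wall receives the sound from a moving source: f₁ = f₀ · v/(v + v_e) = 718 × 344/374.56 ≈ 659 Hz.
On the return leg the train is a moving observer: f₂ = f₁ · (v − v_e)/v = 659 × 313.44/344 ≈ 601 Hz.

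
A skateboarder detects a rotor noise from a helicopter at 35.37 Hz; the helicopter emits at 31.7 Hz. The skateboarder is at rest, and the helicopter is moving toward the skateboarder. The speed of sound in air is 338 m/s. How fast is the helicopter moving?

35 m/s

f' = f · v/(v − v_s) ⇒ v_s = v · |1 − f/f'|.
v_s = 338 × |1 − 31.7/35.37| = 338 × 0.1038 ≈ 35 m/s.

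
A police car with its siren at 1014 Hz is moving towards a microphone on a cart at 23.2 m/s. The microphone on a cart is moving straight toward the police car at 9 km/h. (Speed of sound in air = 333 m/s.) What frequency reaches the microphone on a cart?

9 km/h = 2.5 m/s.
General Doppler shift: f' = f · (v + v_o)/(v − v_s).
f' = 1014 × (333 + 2.5)/(333 − 23.2) = 1014 × 335.5/309.8 ≈ 1098 Hz.

1098 Hz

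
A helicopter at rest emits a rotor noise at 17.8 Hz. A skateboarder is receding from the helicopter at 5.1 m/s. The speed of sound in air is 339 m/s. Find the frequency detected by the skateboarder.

Moving observer, stationary source: f' = f · (v − v_o)/v.
f' = 17.8 × (339 − 5.1)/339 = 17.8 × 333.9/339 ≈ 17.5 Hz.

17.5 Hz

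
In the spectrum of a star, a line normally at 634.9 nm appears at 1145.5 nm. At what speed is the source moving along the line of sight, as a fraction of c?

λ'/λ₀ = 1.8042 > 1 (redshift), so the source is receding.
λ'/λ₀ = √((1 + β)/(1 − β)) for a receding source ⇒ β = (r² − 1)/(r² + 1) with r = λ'/λ₀.
β = (3.2552 − 1)/(3.2552 + 1) ≈ 0.530.

0.530c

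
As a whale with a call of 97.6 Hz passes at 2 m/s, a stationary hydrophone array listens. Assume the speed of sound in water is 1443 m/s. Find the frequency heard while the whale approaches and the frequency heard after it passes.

Approaching: f₁ = f · v/(v − v_s) = 97.6 × 1443/1441 ≈ 98 Hz.
Receding: f₂ = f · v/(v + v_s) = 97.6 × 1443/1445 ≈ 97 Hz.

98 Hz approaching; 97 Hz receding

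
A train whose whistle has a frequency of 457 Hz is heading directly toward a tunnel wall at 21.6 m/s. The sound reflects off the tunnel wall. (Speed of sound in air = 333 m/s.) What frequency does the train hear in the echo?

The tunnel wall receives the sound from a moving source: f₁ = f₀ · v/(v − v_e) = 457 × 333/311.4 ≈ 489 Hz.
On the return leg the train is a moving observer: f₂ = f₁ · (v + v_e)/v = 489 × 354.6/333 ≈ 520 Hz.

520 Hz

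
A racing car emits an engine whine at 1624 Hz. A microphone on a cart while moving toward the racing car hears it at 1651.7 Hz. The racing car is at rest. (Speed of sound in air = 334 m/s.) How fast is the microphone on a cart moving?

5.7 m/s

f' = f · (v + v_o)/v ⇒ v_o = v · |f'/f − 1|.
v_o = 334 × |1651.7/1624 − 1| = 334 × 0.01706 ≈ 5.7 m/s.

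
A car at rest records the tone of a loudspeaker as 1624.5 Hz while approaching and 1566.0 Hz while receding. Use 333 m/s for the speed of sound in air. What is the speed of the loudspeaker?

f₁/f₂ = (v + v_s)/(v − v_s), so v_s = v · (f₁ − f₂)/(f₁ + f₂).
v_s = 333 × (1624.5 − 1566.0)/(1624.5 + 1566.0) = 333 × 58.5/3190.5 ≈ 6.1 m/s.

6.1 m/s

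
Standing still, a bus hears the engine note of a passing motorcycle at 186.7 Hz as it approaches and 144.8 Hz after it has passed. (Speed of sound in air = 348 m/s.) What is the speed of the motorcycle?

44 m/s

f₁/f₂ = (v + v_s)/(v − v_s), so v_s = v · (f₁ − f₂)/(f₁ + f₂).
v_s = 348 × (186.7 − 144.8)/(186.7 + 144.8) = 348 × 41.9/331.5 ≈ 44 m/s.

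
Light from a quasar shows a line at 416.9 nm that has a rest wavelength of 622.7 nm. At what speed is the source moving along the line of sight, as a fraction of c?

0.381

λ'/λ₀ = 0.6695 < 1 (blueshift), so the source is approaching.
λ'/λ₀ = √((1 − β)/(1 + β)) for an approaching source ⇒ β = (1 − r²)/(1 + r²) with r = λ'/λ₀.
β = (1 − 0.4482)/(1 + 0.4482) ≈ 0.381.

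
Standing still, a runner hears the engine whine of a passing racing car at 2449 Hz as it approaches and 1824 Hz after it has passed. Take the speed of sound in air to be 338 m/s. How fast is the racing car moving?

f₁/f₂ = (v + v_s)/(v − v_s), so v_s = v · (f₁ − f₂)/(f₁ + f₂).
v_s = 338 × (2449 − 1824)/(2449 + 1824) = 338 × 625/4273 ≈ 49 m/s.

49 m/s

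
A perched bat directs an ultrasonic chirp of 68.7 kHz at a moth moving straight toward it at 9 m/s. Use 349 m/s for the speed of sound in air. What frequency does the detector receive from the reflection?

The moth first receives the wave as a moving observer: f₁ = f₀ · (v + u)/v = 68.7 × (349 + 9)/349 ≈ 70.5 kHz.
On reflection it acts as a source moving toward the stationary detector: f₂ = f₁ · v/(v − u) = 70.5 × 349/340 ≈ 72.3 kHz.

72.3 kHz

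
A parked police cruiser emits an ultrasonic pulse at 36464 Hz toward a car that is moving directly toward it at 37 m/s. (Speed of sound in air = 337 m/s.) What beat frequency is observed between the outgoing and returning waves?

The car first receives the wave as a moving observer: f₁ = f₀ · (v + u)/v = 36464 × (337 + 37)/337 ≈ 40467 Hz.
On reflection it acts as a source moving toward the stationary detector: f₂ = f₁ · v/(v − u) = 40467 × 337/300 ≈ 45458 Hz.
Equivalently f₂ = f₀ · (v + u)/(v − u).
Beat frequency: |f₂ − f₀| = 2u·f₀/(v − u) = 2 × 37 × 36464/300 ≈ 8994 Hz.

8994 Hz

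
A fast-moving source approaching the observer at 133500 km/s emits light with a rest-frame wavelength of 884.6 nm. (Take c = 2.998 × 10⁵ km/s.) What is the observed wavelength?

β = v/c = 133500/299800 = 0.4453.
Relativistic Doppler for wavelength: λ' = λ₀ · √((1 − β)/(1 + β)).
λ' = 884.6 × √(0.5547/1.4453) = 884.6 × 0.61951 ≈ 548.0 nm.

548.0 nm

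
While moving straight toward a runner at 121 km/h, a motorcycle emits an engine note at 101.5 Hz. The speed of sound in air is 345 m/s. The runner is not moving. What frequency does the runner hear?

112 Hz

121 km/h = 33.61 m/s.
Only the source moves, toward the listener, so f' = f · v/(v − v_s).
f' = 101.5 × 345/(345 − 33.61) = 101.5 × 345/311.4 ≈ 112 Hz.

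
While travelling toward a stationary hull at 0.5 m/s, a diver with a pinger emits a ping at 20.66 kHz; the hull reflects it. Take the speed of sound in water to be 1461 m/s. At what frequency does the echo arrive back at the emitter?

20.7 kHz

The hull receives the sound from a moving source: f₁ = f₀ · v/(v − v_e) = 20.66 × 1461/1460.5 ≈ 20.7 kHz.
On the return leg the diver with a pinger is a moving observer: f₂ = f₁ · (v + v_e)/v = 20.7 × 1461.5/1461 ≈ 20.7 kHz.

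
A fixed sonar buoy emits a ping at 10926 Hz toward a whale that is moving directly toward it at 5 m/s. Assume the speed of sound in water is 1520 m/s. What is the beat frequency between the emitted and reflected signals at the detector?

72 Hz

The whale first receives the wave as a moving observer: f₁ = f₀ · (v + u)/v = 10926 × (1520 + 5)/1520 ≈ 10961.9 Hz.
On reflection it acts as a source moving toward the stationary detector: f₂ = f₁ · v/(v − u) = 10961.9 × 1520/1515 ≈ 10998.1 Hz.
Beat frequency: |f₂ − f₀| = 2u·f₀/(v − u) = 2 × 5 × 10926/1515 ≈ 72 Hz.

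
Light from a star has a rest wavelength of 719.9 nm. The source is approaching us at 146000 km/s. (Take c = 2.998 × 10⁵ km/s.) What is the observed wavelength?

β = v/c = 146000/299800 = 0.4870.
Relativistic Doppler for wavelength: λ' = λ₀ · √((1 − β)/(1 + β)).
λ' = 719.9 × √(0.5130/1.4870) = 719.9 × 0.58737 ≈ 422.8 nm.

422.8 nm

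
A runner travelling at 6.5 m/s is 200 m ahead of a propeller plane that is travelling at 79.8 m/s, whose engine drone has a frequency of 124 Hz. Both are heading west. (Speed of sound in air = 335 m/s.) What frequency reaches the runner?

160 Hz

The runner is ahead, so the propeller plane is moving toward it while the runner is moving away from the propeller plane.
Both move, so f' = f · (v − v_o)/(v − v_s).
f' = 124 × (335 − 6.5)/(335 − 79.8) = 124 × 328.5/255.2 ≈ 160 Hz.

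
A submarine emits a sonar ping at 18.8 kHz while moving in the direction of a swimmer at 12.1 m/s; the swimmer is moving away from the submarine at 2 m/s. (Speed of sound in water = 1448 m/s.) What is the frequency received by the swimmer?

General Doppler shift: f' = f · (v − v_o)/(v − v_s).
f' = 18.8 × (1448 − 2)/(1448 − 12.1) = 18.8 × 1446/1435.9 ≈ 18.93 kHz.

18.93 kHz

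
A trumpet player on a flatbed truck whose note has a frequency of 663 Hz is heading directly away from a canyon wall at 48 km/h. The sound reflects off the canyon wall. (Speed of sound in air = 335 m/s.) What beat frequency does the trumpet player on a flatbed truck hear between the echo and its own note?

48 km/h = 13.33 m/s.
The canyon wall receives the sound from a moving source: f₁ = f₀ · v/(v + v_e) = 663 × 335/348.33 ≈ 637.6 Hz.
On the return leg the trumpet player on a flatbed truck is a moving observer: f₂ = f₁ · (v − v_e)/v = 637.6 × 321.67/335 ≈ 612.2 Hz.
Equivalently f₂ = f₀ · (v − v_e)/(v + v_e).
Beat against the emitted tone: |f₂ − f₀| = 2v_e·f₀/(v + v_e) = 2 × 13.33 × 663/348.33 ≈ 50.8 Hz.

50.8 Hz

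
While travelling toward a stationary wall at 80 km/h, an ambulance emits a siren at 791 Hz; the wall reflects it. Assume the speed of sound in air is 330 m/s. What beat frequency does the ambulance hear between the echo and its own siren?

114 Hz

80 km/h = 22.22 m/s.
The wall receives the sound from a moving source: f₁ = f₀ · v/(v − v_e) = 791 × 330/307.78 ≈ 848.1 Hz.
On the return leg the ambulance is a moving observer: f₂ = f₁ · (v + v_e)/v = 848.1 × 352.22/330 ≈ 905.2 Hz.
Equivalently f₂ = f₀ · (v + v_e)/(v − v_e).
Beat against the emitted tone: |f₂ − f₀| = 2v_e·f₀/(v − v_e) = 2 × 22.22 × 791/307.78 ≈ 114 Hz.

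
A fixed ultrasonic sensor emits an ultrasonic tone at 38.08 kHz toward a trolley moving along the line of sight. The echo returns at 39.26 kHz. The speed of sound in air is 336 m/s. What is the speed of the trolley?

5.1 m/s

Double Doppler shift off a moving reflector: f₂ = f₀ · (v + u)/(v − u) (u > 0 toward emitter).
Rearranging, u = v · (f₂ − f₀)/(f₂ + f₀) = 336 × 1.18/77.34 ≈ 5.1 m/s.
So the trolley is moving at 5.1 m/s toward the emitter.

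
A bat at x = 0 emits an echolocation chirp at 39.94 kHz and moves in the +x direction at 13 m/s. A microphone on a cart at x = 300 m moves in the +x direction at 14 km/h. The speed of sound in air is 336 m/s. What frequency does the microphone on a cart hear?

41.1 kHz

14 km/h = 3.889 m/s.
The observer lies on the +x side, so the source is heading toward the observer and the observer is heading away from the source.
Both move, so f' = f · (v − v_o)/(v − v_s).
f' = 39.94 × (336 − 3.889)/(336 − 13) = 39.94 × 332.11/323 ≈ 41.1 kHz.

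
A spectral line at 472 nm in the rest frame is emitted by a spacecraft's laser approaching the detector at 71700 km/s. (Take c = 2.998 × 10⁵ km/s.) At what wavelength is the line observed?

369.8 nm

β = v/c = 71700/299800 = 0.2392.
Relativistic Doppler for wavelength: λ' = λ₀ · √((1 − β)/(1 + β)).
λ' = 472 × √(0.7608/1.2392) = 472 × 0.78358 ≈ 369.8 nm.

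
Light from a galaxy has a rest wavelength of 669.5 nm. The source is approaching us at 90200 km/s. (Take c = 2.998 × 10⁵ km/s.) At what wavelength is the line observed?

β = v/c = 90200/299800 = 0.3009.
Relativistic Doppler for wavelength: λ' = λ₀ · √((1 − β)/(1 + β)).
λ' = 669.5 × √(0.6991/1.3009) = 669.5 × 0.73310 ≈ 490.8 nm.

490.8 nm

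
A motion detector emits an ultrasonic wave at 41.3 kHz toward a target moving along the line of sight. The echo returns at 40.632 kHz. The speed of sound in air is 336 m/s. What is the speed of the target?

Double Doppler shift off a moving reflector: f₂ = f₀ · (v + u)/(v − u) (u > 0 toward emitter).
Rearranging, u = v · (f₂ − f₀)/(f₂ + f₀) = 336 × -0.668/81.932 ≈ -2.74 m/s.
So the target is moving at 2.74 m/s away from the emitter.

2.74 m/s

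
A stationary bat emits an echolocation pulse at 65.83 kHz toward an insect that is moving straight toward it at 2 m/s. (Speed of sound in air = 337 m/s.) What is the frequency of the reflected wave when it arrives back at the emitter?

66.6 kHz

At the insect (a moving observer), f₁ = f₀ · (v + u)/v = 65.83 × 339/337 ≈ 66.2 kHz.
On reflection it acts as a source moving toward the stationary detector: f₂ = f₁ · v/(v − u) = 66.2 × 337/335 ≈ 66.6 kHz.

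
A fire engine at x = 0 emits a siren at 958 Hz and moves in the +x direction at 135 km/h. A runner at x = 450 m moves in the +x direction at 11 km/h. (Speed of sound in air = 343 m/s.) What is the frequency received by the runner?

1066 Hz

135 km/h = 37.5 m/s; 11 km/h = 3.056 m/s.
The observer lies on the +x side, so the source is heading toward the observer and the observer is heading away from the source.
With source approaching and observer receding, f' = f · (v − v_o)/(v − v_s).
f' = 958 × (343 − 3.056)/(343 − 37.5) = 958 × 339.94/305.5 ≈ 1066 Hz.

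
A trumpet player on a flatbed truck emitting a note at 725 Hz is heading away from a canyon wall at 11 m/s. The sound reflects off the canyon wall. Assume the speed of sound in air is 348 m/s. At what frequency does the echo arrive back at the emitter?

681 Hz

The canyon wall receives the sound from a moving source: f₁ = f₀ · v/(v + v_e) = 725 × 348/359 ≈ 703 Hz.
On the return leg the trumpet player on a flatbed truck is a moving observer: f₂ = f₁ · (v − v_e)/v = 703 × 337/348 ≈ 681 Hz.
Equivalently f₂ = f₀ · (v − v_e)/(v + v_e).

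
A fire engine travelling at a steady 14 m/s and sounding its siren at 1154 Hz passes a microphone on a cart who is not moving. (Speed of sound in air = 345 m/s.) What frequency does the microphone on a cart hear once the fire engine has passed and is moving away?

Receding: f₂ = f · v/(v + v_s) = 1154 × 345/359 ≈ 1109 Hz.

1109 Hz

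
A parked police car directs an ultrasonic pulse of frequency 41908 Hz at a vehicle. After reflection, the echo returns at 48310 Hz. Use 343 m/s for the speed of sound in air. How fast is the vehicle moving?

24.3 m/s

Double Doppler shift off a moving reflector: f₂ = f₀ · (v + u)/(v − u) (u > 0 toward emitter).
Rearranging, u = v · (f₂ − f₀)/(f₂ + f₀) = 343 × 6402/90218 ≈ 24.3 m/s.
So the vehicle is moving at 24.3 m/s toward the emitter.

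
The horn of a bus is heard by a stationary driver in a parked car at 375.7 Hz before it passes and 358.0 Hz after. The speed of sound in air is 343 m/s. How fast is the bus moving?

f₁/f₂ = (v + v_s)/(v − v_s), so v_s = v · (f₁ − f₂)/(f₁ + f₂).
v_s = 343 × (375.7 − 358.0)/(375.7 + 358.0) = 343 × 17.7/733.7 ≈ 8.3 m/s.

8.3 m/s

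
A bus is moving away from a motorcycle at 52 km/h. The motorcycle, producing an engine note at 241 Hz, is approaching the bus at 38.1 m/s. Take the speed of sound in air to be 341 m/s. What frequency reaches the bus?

52 km/h = 14.44 m/s.
Both move, so f' = f · (v − v_o)/(v − v_s).
f' = 241 × (341 − 14.44)/(341 − 38.1) = 241 × 326.56/302.9 ≈ 260 Hz.

260 Hz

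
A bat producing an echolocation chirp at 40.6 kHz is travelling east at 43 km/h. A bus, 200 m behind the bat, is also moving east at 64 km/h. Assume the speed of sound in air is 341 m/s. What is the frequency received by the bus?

43 km/h = 11.94 m/s; 64 km/h = 17.78 m/s.
The bus is behind, so the bat is moving away from it while the bus is moving toward the bat.
With source receding and observer approaching, f' = f · (v + v_o)/(v + v_s).
f' = 40.6 × (341 + 17.78)/(341 + 11.94) = 40.6 × 358.78/352.94 ≈ 41.3 kHz.

41.3 kHz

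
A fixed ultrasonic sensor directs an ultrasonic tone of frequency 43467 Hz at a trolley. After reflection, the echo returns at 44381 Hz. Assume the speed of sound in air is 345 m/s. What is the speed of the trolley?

3.6 m/s

Double Doppler shift off a moving reflector: f₂ = f₀ · (v + u)/(v − u) (u > 0 toward emitter).
Rearranging, u = v · (f₂ − f₀)/(f₂ + f₀) = 345 × 914/87848 ≈ 3.6 m/s.
So the trolley is moving at 3.6 m/s toward the emitter.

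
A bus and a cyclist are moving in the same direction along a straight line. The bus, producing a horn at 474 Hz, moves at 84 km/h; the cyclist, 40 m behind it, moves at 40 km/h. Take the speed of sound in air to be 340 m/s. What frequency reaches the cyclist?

458 Hz

84 km/h = 23.33 m/s; 40 km/h = 11.11 m/s.
The cyclist is behind, so the bus is moving away from it while the cyclist is moving toward the bus.
General Doppler shift: f' = f · (v + v_o)/(v + v_s).
f' = 474 × (340 + 11.11)/(340 + 23.33) = 474 × 351.11/363.33 ≈ 458 Hz.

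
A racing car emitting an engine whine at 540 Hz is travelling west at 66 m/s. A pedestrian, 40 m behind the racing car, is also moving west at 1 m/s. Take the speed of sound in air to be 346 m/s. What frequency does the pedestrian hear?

455 Hz

The pedestrian is behind, so the racing car is moving away from it while the pedestrian is moving toward the racing car.
With source receding and observer approaching, f' = f · (v + v_o)/(v + v_s).
f' = 540 × (346 + 1)/(346 + 66) = 540 × 347/412 ≈ 455 Hz.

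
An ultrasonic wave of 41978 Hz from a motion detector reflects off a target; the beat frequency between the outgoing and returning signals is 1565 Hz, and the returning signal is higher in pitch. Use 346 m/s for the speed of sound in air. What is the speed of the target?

Double Doppler shift off a moving reflector: f₂ = f₀ · (v + u)/(v − u) (u > 0 toward emitter).
Returning signal is higher, so f₂ = f₀ + Δf = 41978 + 1565 = 43543 Hz.
Rearranging, u = v · (f₂ − f₀)/(f₂ + f₀) = 346 × 1565/85521 ≈ 6.3 m/s.
So the target is moving at 6.3 m/s toward the emitter.

6.3 m/s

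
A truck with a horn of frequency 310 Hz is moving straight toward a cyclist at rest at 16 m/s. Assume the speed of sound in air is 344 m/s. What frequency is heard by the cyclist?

325 Hz

Moving source, stationary observer: f' = f · v/(v − v_s) since the source is approaching.
f' = 310 × 344/(344 − 16) = 310 × 344/328 ≈ 325 Hz.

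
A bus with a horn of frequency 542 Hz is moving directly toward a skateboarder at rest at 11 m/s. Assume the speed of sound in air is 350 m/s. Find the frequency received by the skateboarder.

With the source moving toward a stationary observer, f' = f · v/(v − v_s).
f' = 542 × 350/(350 − 11) = 542 × 350/339 ≈ 560 Hz.

560 Hz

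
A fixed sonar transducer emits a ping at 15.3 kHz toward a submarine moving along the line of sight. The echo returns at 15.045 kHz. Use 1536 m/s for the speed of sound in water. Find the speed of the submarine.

Double Doppler shift off a moving reflector: f₂ = f₀ · (v + u)/(v − u) (u > 0 toward emitter).
Rearranging, u = v · (f₂ − f₀)/(f₂ + f₀) = 1536 × -0.255/30.345 ≈ -12.9 m/s.
So the submarine is moving at 12.9 m/s away from the emitter.

12.9 m/s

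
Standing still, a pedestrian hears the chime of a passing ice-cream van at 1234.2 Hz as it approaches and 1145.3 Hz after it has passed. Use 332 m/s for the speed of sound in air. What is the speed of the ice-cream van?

12.4 m/s

f₁/f₂ = (v + v_s)/(v − v_s), so v_s = v · (f₁ − f₂)/(f₁ + f₂).
v_s = 332 × (1234.2 − 1145.3)/(1234.2 + 1145.3) = 332 × 88.9/2379.5 ≈ 12.4 m/s.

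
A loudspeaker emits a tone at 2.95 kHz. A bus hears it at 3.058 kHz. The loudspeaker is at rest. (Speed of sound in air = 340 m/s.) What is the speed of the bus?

f' > f, so the bus is approaching.
f' = f · (v + v_o)/v ⇒ v_o = v · |f'/f − 1|.
v_o = 340 × |3.058/2.95 − 1| = 340 × 0.03661 ≈ 12.4 m/s.

12.4 m/s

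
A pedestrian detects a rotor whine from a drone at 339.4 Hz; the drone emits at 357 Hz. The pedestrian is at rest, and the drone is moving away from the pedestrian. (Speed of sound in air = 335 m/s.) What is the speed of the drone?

f' = f · v/(v + v_s) ⇒ v_s = v · |1 − f/f'|.
v_s = 335 × |1 − 357/339.4| = 335 × 0.05186 ≈ 17.4 m/s.

17.4 m/s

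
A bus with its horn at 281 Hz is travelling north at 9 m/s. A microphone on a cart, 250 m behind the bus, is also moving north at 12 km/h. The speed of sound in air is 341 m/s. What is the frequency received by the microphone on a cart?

12 km/h = 3.333 m/s.
The microphone on a cart is behind, so the bus is moving away from it while the microphone on a cart is moving toward the bus.
Both move, so f' = f · (v + v_o)/(v + v_s).
f' = 281 × (341 + 3.333)/(341 + 9) = 281 × 344.33/350 ≈ 276 Hz.

276 Hz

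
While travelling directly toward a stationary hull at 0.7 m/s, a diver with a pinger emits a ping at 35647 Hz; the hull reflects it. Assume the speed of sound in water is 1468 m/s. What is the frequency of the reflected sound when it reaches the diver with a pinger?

35681 Hz

The hull receives the sound from a moving source: f₁ = f₀ · v/(v − v_e) = 35647 × 1468/1467.3 ≈ 35664 Hz.
On the return leg the diver with a pinger is a moving observer: f₂ = f₁ · (v + v_e)/v = 35664 × 1468.7/1468 ≈ 35681 Hz.
Equivalently f₂ = f₀ · (v + v_e)/(v − v_e).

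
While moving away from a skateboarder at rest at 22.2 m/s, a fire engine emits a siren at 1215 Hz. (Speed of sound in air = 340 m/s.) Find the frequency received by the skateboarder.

With the source moving away from a stationary observer, f' = f · v/(v + v_s).
f' = 1215 × 340/(340 + 22.2) = 1215 × 340/362.2 ≈ 1141 Hz.

1141 Hz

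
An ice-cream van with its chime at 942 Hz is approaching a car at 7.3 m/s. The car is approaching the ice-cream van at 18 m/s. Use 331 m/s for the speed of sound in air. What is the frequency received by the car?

General Doppler shift: f' = f · (v + v_o)/(v − v_s).
f' = 942 × (331 + 18)/(331 − 7.3) = 942 × 349/323.7 ≈ 1016 Hz.

1016 Hz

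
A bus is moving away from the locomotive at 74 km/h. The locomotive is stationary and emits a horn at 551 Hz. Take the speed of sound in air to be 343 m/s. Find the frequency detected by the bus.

74 km/h = 20.56 m/s.
Only the observer moves, away from the source, so f' = f · (v − v_o)/v.
f' = 551 × (343 − 20.56)/343 = 551 × 322.44/343 ≈ 518 Hz.

518 Hz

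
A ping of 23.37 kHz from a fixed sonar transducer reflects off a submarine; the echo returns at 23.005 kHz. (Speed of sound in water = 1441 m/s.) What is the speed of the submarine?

Double Doppler shift off a moving reflector: f₂ = f₀ · (v + u)/(v − u) (u > 0 toward emitter).
Rearranging, u = v · (f₂ − f₀)/(f₂ + f₀) = 1441 × -0.365/46.375 ≈ -11.3 m/s.
So the submarine is moving at 11.3 m/s away from the emitter.

11.3 m/s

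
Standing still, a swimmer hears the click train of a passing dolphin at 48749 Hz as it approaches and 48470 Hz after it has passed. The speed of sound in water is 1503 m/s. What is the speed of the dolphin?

f₁/f₂ = (v + v_s)/(v − v_s), so v_s = v · (f₁ − f₂)/(f₁ + f₂).
v_s = 1503 × (48749 − 48470)/(48749 + 48470) = 1503 × 279/97219 ≈ 4.3 m/s.

4.3 m/s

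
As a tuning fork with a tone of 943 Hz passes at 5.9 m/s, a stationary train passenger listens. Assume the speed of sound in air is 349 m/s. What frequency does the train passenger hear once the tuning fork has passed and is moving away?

Receding: f₂ = f · v/(v + v_s) = 943 × 349/354.9 ≈ 927 Hz.

927 Hz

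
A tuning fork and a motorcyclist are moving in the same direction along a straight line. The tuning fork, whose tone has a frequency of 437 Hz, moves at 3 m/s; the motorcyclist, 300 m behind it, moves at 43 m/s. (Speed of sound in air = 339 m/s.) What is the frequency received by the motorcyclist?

488 Hz

The motorcyclist is behind, so the tuning fork is moving away from it while the motorcyclist is moving toward the tuning fork.
General Doppler shift: f' = f · (v + v_o)/(v + v_s).
f' = 437 × (339 + 43)/(339 + 3) = 437 × 382/342 ≈ 488 Hz.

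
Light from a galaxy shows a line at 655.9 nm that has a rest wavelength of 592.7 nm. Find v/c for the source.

0.101

λ'/λ₀ = 1.1066 > 1 (redshift), so the source is receding.
λ'/λ₀ = √((1 + β)/(1 − β)) for a receding source ⇒ β = (r² − 1)/(r² + 1) with r = λ'/λ₀.
β = (1.2246 − 1)/(1.2246 + 1) ≈ 0.101.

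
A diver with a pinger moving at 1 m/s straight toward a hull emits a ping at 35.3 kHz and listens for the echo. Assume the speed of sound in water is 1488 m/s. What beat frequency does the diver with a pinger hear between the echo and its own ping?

The hull receives the sound from a moving source: f₁ = f₀ · v/(v − v_e) = 35.3 × 1488/1487 ≈ 35.3237 kHz.
On the return leg the diver with a pinger is a moving observer: f₂ = f₁ · (v + v_e)/v = 35.3237 × 1489/1488 ≈ 35.3475 kHz.
Beat against the emitted tone (with f₀ = 35300 Hz): |f₂ − f₀| = 2v_e·f₀/(v − v_e) = 2 × 1 × 35300/1487 ≈ 47.5 Hz.

47.5 Hz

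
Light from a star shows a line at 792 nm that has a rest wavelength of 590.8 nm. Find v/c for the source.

0.285

λ'/λ₀ = 1.3406 > 1 (redshift), so the source is receding.
λ'/λ₀ = √((1 + β)/(1 − β)) for a receding source ⇒ β = (r² − 1)/(r² + 1) with r = λ'/λ₀.
β = (1.7971 − 1)/(1.7971 + 1) ≈ 0.285.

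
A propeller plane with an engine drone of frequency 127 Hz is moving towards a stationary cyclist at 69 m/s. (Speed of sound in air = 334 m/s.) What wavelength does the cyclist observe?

2.09 m

With the source moving toward a stationary observer, f' = f · v/(v − v_s).
f' = 127 × 334/(334 − 69) ≈ 160 Hz.
λ' = v/f' = 334/160.068 ≈ 2.09 m.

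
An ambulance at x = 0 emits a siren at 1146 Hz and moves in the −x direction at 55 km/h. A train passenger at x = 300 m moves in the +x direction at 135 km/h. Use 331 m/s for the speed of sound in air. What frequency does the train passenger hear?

971 Hz

55 km/h = 15.28 m/s; 135 km/h = 37.5 m/s.
The observer lies on the +x side, so the source is heading away from the observer and the observer is heading away from the source.
With source receding and observer receding, f' = f · (v − v_o)/(v + v_s).
f' = 1146 × (331 − 37.5)/(331 + 15.28) = 1146 × 293.5/346.28 ≈ 971 Hz.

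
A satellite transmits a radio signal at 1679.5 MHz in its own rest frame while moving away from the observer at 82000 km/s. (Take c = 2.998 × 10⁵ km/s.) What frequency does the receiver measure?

β = v/c = 82000/299800 = 0.2735.
Relativistic Doppler for frequency: f' = f₀ · √((1 − β)/(1 + β)).
f' = 1679.5 × √(0.7265/1.2735) = 1679.5 × 0.75529 ≈ 1268.5 MHz.

1268.5 MHz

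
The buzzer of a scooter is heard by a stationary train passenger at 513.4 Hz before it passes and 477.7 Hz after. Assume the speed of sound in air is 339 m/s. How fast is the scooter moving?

12.2 m/s

f₁/f₂ = (v + v_s)/(v − v_s), so v_s = v · (f₁ − f₂)/(f₁ + f₂).
v_s = 339 × (513.4 − 477.7)/(513.4 + 477.7) = 339 × 35.7/991.1 ≈ 12.2 m/s.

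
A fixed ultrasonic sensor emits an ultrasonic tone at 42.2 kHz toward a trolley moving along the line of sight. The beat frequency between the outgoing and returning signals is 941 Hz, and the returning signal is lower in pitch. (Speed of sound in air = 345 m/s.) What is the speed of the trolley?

3.9 m/s

Double Doppler shift off a moving reflector: f₂ = f₀ · (v + u)/(v − u) (u > 0 toward emitter).
Returning signal is lower, so f₂ = f₀ − Δf = 42200 − 941 = 41259 Hz.
Rearranging, u = v · (f₂ − f₀)/(f₂ + f₀) = 345 × -941/83459 ≈ -3.9 m/s.
So the trolley is moving at 3.9 m/s away from the emitter.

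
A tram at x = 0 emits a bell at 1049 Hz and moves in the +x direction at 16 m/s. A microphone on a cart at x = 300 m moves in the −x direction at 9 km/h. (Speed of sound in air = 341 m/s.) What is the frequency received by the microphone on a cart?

9 km/h = 2.5 m/s.
The observer lies on the +x side, so the source is heading toward the observer and the observer is heading toward the source.
Both move, so f' = f · (v + v_o)/(v − v_s).
f' = 1049 × (341 + 2.5)/(341 − 16) = 1049 × 343.5/325 ≈ 1109 Hz.

1109 Hz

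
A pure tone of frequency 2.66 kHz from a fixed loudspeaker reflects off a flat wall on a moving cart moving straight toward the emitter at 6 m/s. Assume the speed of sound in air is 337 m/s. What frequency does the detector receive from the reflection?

2.76 kHz

At the flat wall on a moving cart (a moving observer), f₁ = f₀ · (v + u)/v = 2.66 × 343/337 ≈ 2.71 kHz.
The reflection then acts as a moving source: f₂ = f₁ · v/(v − u) ≈ 2.76 kHz.
Equivalently f₂ = f₀ · (v + u)/(v − u).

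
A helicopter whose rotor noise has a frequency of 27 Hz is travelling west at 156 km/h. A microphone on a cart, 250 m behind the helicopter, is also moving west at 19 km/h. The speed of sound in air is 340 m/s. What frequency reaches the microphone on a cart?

24.3 Hz

156 km/h = 43.33 m/s; 19 km/h = 5.278 m/s.
The microphone on a cart is behind, so the helicopter is moving away from it while the microphone on a cart is moving toward the helicopter.
With source receding and observer approaching, f' = f · (v + v_o)/(v + v_s).
f' = 27 × (340 + 5.278)/(340 + 43.33) = 27 × 345.28/383.33 ≈ 24.3 Hz.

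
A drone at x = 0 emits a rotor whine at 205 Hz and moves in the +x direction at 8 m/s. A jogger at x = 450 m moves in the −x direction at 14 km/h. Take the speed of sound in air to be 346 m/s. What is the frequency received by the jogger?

14 km/h = 3.889 m/s.
The observer lies on the +x side, so the source is heading toward the observer and the observer is heading toward the source.
General Doppler shift: f' = f · (v + v_o)/(v − v_s).
f' = 205 × (346 + 3.889)/(346 − 8) = 205 × 349.89/338 ≈ 212 Hz.

212 Hz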